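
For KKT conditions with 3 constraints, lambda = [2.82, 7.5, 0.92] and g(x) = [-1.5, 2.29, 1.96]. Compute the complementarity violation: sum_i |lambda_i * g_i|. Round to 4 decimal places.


KKT complementary slackness check:
lambda_1 * g_1 = 2.82 * -1.5 = -4.23
lambda_2 * g_2 = 7.5 * 2.29 = 17.175
lambda_3 * g_3 = 0.92 * 1.96 = 1.8032
Total violation = 4.23 + 17.175 + 1.8032 = 23.2082


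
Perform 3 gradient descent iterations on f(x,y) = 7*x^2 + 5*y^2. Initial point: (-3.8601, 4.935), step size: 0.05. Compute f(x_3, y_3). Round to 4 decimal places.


Gradient descent on f(x,y) = 7*x^2 + 5*y^2.
Starting point: (-3.8601, 4.935), alpha = 0.05
Step 1: grad_x = 2*7*-3.8601 = -54.0414, grad_y = 2*5*4.935 = 49.35
  x_1 = -3.8601 - 0.05*-54.0414 = -1.158
  y_1 = 4.935 - 0.05*49.35 = 2.4675
Step 2: grad_x = 2*7*-1.158 = -16.2124, grad_y = 2*5*2.4675 = 24.675
  x_2 = -1.158 - 0.05*-16.2124 = -0.3474
  y_2 = 2.4675 - 0.05*24.675 = 1.2338
Step 3: grad_x = 2*7*-0.3474 = -4.8637, grad_y = 2*5*1.2338 = 12.3375
  x_3 = -0.3474 - 0.05*-4.8637 = -0.1042
  y_3 = 1.2338 - 0.05*12.3375 = 0.6169
f(-0.1042, 0.6169) = 7*(-0.1042)^2 + 5*0.6169^2 = 1.9787


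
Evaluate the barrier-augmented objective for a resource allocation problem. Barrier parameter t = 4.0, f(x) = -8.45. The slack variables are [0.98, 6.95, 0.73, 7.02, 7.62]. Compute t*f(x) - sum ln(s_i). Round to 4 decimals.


Step 1: Compute log-barrier.
ln values: [-0.0202, 1.9387, -0.3147, 1.9488, 2.0308]
phi = -(-0.0202 + 1.9387 - 0.3147 + 1.9488 + 2.0308) = -5.5834
Step 2: Compute augmented objective.
t*f(x) = 4.0*-8.45 = -33.8
Total = -33.8 - 5.5834 = -39.3834


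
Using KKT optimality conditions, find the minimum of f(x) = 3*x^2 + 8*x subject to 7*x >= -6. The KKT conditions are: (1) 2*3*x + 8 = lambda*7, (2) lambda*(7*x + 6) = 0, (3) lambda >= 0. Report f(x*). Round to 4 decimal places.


Step 1: Try lambda = 0 (constraint inactive).
x_unc = -8/(2*3) = -1.3333
Check: 7*-1.3333 = -9.3331 < -6 -- violated!
Step 2: Constraint must be active: 7*x = -6
x* = -6/7 = -0.8571 (rounded; the exact value -6/7 is used below)
lambda = (2*3*(-6/7) + 8)/7 = 0.4082
Step 3: Compute optimal value.
f(x*) = 3*(-6/7)^2 + 8*(-6/7) = -4.6531


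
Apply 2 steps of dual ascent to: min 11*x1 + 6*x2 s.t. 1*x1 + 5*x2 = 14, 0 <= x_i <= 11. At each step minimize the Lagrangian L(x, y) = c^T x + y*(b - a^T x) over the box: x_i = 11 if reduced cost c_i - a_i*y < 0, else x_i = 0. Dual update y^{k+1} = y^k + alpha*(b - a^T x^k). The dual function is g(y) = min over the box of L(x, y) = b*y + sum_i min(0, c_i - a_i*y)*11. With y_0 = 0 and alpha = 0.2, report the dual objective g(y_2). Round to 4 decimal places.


Dual ascent for LP: min 11*x1 + 6*x2, 1*x1 + 5*x2 = 14, 0 <= x_i <= 11
Step 1: y^k = 0.0, reduced costs: (11.0, 6.0)
  x^k = (0.0, 0.0), subgradient = b - a^T x = 14.0
  y^{k+1} = 0.0 + 0.2*14.0 = 2.8
Step 2: y^k = 2.8, reduced costs: (8.2, -8.0)
  x^k = (0.0, 11.0), subgradient = b - a^T x = -41.0
  y^{k+1} = 2.8 + 0.2*-41.0 = -5.4
Dual objective at y_2 = -5.4: reduced costs (16.4, 33.0), box minimizer x = (0.0, 0.0)
g(y_2) = b*y + (c1 - a1*y)*x1 + (c2 - a2*y)*x2 = 14*(-5.4) + 16.4*0.0 + 33.0*0.0 = -75.6 + 0.0 + 0.0 = -75.6


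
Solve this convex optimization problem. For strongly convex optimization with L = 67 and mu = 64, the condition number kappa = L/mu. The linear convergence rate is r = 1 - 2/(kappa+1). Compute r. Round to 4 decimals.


Step 1: Compute the condition number.
kappa = L/mu = 67/64 = 1.0469
Step 2: Compute the convergence rate.
r = 1 - 2/(kappa + 1) = 1 - 2*mu/(L + mu) = (L - mu)/(L + mu) = 3/131 = 0.0229


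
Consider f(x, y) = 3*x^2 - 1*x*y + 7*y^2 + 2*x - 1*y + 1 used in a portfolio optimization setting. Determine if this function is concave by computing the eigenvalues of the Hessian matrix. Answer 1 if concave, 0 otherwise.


The Hessian of f(x,y) = 3*x^2 - 1*x*y + 7*y^2 + 2*x - 1*y + 1 is:
H = [[6, -1], [-1, 14]]
Trace = 6 + 14 = 20
Determinant = 6*14 - (-1)^2 = 83
Discriminant = (20)^2 - 4*83 = 68.0
Eigenvalues: lambda_1 = 5.8769, lambda_2 = 14.1231
The function is not concave.

0


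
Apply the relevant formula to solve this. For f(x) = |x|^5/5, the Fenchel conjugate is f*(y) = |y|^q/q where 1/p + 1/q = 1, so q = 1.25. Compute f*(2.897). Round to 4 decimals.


The conjugate exponent q satisfies 1/p + 1/q = 1.
p = 5, so q = 5/(5 - 1) = 1.25
|y|^q = 2.897^1.25 = 3.7795
f*(2.897) = 3.7795 / 1.25 = 3.0236


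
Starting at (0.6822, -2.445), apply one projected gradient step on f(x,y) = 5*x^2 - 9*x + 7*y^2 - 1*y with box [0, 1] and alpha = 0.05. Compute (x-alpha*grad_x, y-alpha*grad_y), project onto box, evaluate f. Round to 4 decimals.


Step 1: Compute gradient at (0.6822, -2.445).
grad_x = 2*5*0.6822 - 9 = -2.178
grad_y = 2*7*-2.445 - 1 = -35.23
Step 2: Gradient step.
x_raw = 0.6822 - 0.05*-2.178 = 0.7911
y_raw = -2.445 - 0.05*-35.23 = -0.6835
Step 3: Project onto [0, 1].
x_proj = clip(0.7911) = 0.7911
y_proj = clip(-0.6835) = 0.0
Step 4: Evaluate f.
f(0.7911, 0.0) = -3.9907


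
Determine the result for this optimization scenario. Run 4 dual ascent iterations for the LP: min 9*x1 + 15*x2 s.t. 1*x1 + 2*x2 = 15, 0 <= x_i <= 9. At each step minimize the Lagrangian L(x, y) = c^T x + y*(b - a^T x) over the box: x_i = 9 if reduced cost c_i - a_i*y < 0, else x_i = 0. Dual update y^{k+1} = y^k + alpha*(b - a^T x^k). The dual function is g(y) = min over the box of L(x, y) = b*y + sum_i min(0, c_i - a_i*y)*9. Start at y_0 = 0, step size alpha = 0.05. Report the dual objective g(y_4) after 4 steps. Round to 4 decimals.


Dual ascent for LP: min 9*x1 + 15*x2, 1*x1 + 2*x2 = 15, 0 <= x_i <= 9
Step 1: y^k = 0.0, reduced costs: (9.0, 15.0)
  x^k = (0.0, 0.0), subgradient = b - a^T x = 15.0
  y^{k+1} = 0.0 + 0.05*15.0 = 0.75
Step 2: y^k = 0.75, reduced costs: (8.25, 13.5)
  x^k = (0.0, 0.0), subgradient = b - a^T x = 15.0
  y^{k+1} = 0.75 + 0.05*15.0 = 1.5
Step 3: y^k = 1.5, reduced costs: (7.5, 12.0)
  x^k = (0.0, 0.0), subgradient = b - a^T x = 15.0
  y^{k+1} = 1.5 + 0.05*15.0 = 2.25
Step 4: y^k = 2.25, reduced costs: (6.75, 10.5)
  x^k = (0.0, 0.0), subgradient = b - a^T x = 15.0
  y^{k+1} = 2.25 + 0.05*15.0 = 3.0
Dual objective at y_4 = 3.0: reduced costs (6.0, 9.0), box minimizer x = (0.0, 0.0)
g(y_4) = b*y + (c1 - a1*y)*x1 + (c2 - a2*y)*x2 = 15*3.0 + 6.0*0.0 + 9.0*0.0 = 45.0 + 0.0 + 0.0 = 45.0


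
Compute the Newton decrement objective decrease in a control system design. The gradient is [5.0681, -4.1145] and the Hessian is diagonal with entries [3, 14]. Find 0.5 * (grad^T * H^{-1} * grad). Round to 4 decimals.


Step 1: H is diagonal, so H^(-1) * g = [1.6894, -0.2939].
Step 2: g^T H^(-1) g = sum_i g_i^2 / H_ii
  = (5.0681)^2/3 + (-4.1145)^2/14
  = 8.5619 + 1.2092 = 9.7711
Step 3: Objective decrease = 0.5 * g^T H^(-1) g = 4.8856


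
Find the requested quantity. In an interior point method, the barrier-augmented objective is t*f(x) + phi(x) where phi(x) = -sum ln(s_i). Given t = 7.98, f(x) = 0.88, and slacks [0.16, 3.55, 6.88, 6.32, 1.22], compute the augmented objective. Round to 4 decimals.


Step 1: Compute log-barrier.
ln values: [-1.8326, 1.2669, 1.9286, 1.8437, 0.1989]
phi = -(-1.8326 + 1.2669 + 1.9286 + 1.8437 + 0.1989) = -3.4056
Step 2: Compute augmented objective.
t*f(x) = 7.98*0.88 = 7.0224
Total = 7.0224 - 3.4056 = 3.6168


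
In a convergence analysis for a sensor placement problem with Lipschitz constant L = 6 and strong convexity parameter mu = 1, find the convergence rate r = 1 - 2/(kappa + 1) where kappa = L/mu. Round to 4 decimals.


Step 1: Compute the condition number.
kappa = L/mu = 6/1 = 6.0
Step 2: Compute the convergence rate.
r = 1 - 2/(kappa + 1) = 1 - 2*mu/(L + mu) = (L - mu)/(L + mu) = 5/7 = 0.7143


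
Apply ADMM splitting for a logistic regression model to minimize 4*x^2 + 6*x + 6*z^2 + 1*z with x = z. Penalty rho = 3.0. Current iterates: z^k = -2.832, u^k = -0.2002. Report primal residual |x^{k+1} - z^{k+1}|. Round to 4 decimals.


ADMM iteration with rho = 3.0, z^k = -2.832, u^k = -0.2002
Step 1: x-update.
Minimize 4*x^2 + 6*x + (3.0/2)*(x + 2.832 - 0.2002)^2
FOC: (2*4 + 3.0)*x = -6 + 3.0*(-2.832 + 0.2002)
x^{k+1} = -1.2632
Step 2: z-update.
Minimize 6*z^2 + 1*z + (3.0/2)*(-1.2632 - z - 0.2002)^2
FOC: (2*6 + 3.0)*z = -1 + 3.0*(-1.2632 - 0.2002)
z^{k+1} = -0.3594
Step 3: u-update.
u^{k+1} = -0.2002 - 1.2632 + 0.3594 = -1.1041
Step 4: Primal residual = |-1.2632 + 0.3594| = 0.9039


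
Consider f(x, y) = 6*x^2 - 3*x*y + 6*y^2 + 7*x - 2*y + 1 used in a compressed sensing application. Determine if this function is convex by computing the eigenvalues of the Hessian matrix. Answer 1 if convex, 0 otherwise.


The Hessian of f(x,y) = 6*x^2 - 3*x*y + 6*y^2 + 7*x - 2*y + 1 is:
H = [[12, -3], [-3, 12]]
Trace = 12 + 12 = 24
Determinant = 12*12 - (-3)^2 = 135
Discriminant = (24)^2 - 4*135 = 36.0
Eigenvalues: lambda_1 = 9.0, lambda_2 = 15.0
The function is convex.

1


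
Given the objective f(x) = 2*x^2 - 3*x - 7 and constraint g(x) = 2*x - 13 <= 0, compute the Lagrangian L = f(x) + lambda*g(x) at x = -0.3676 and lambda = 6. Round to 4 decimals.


Step 1: Evaluate f(x).
f(-0.3676) = 2*(-0.3676)^2 - 3*(-0.3676) - 7 = -5.6269
Step 2: Evaluate g(x).
g(-0.3676) = 2*-0.3676 - 13 = -13.7352
Step 3: Compute Lagrangian.
L = -5.6269 + 6*-13.7352 = -88.0381


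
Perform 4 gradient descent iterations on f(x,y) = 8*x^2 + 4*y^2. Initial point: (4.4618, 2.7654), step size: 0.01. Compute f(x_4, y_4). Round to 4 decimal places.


Gradient descent on f(x,y) = 8*x^2 + 4*y^2.
Starting point: (4.4618, 2.7654), alpha = 0.01
Step 1: grad_x = 2*8*4.4618 = 71.3888, grad_y = 2*4*2.7654 = 22.1232
  x_1 = 4.4618 - 0.01*71.3888 = 3.7479
  y_1 = 2.7654 - 0.01*22.1232 = 2.5442
Step 2: grad_x = 2*8*3.7479 = 59.9666, grad_y = 2*4*2.5442 = 20.3533
  x_2 = 3.7479 - 0.01*59.9666 = 3.1482
  y_2 = 2.5442 - 0.01*20.3533 = 2.3406
Step 3: grad_x = 2*8*3.1482 = 50.3719, grad_y = 2*4*2.3406 = 18.7251
  x_3 = 3.1482 - 0.01*50.3719 = 2.6445
  y_3 = 2.3406 - 0.01*18.7251 = 2.1534
Step 4: grad_x = 2*8*2.6445 = 42.3124, grad_y = 2*4*2.1534 = 17.2271
  x_4 = 2.6445 - 0.01*42.3124 = 2.2214
  y_4 = 2.1534 - 0.01*17.2271 = 1.9811
f(2.2214, 1.9811) = 8*2.2214^2 + 4*1.9811^2 = 55.1763


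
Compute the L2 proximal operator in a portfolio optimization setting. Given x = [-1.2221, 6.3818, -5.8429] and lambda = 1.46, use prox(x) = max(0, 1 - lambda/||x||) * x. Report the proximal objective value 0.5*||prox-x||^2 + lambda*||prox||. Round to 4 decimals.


Step 1: Compute ||x||.
||x|| = 8.7384
Step 2: Compute scaling factor.
scale = max(0, 1 - 1.46/8.7384) = 0.8329
Step 3: prox(x) = [-1.0179, 5.3155, -4.8667]
||prox(x)|| = 7.2784
Step 4: Proximal objective.
0.5*||prox-x||^2 = 1.0658
lambda*||prox|| = 10.6265
Total = 11.6923


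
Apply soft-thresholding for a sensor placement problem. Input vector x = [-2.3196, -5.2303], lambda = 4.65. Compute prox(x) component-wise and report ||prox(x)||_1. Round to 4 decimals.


Soft-thresholding with lambda = 4.65:
prox(-2.3196) = sign(-2.3196)*max(|-2.3196| - 4.65, 0) = 0.0
prox(-5.2303) = sign(-5.2303)*max(|-5.2303| - 4.65, 0) = -0.5803
prox(x) = [0.0, -0.5803]
||prox(x)||_1 = 0.0 + 0.5803 = 0.5803


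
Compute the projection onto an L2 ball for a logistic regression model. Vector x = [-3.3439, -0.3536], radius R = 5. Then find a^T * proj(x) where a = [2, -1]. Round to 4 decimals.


Step 1: Compute ||x|| (intermediates to 6 decimals).
||x|| = sqrt((-3.3439)^2 + (-0.3536)^2) = 3.362544
Step 2: Project.
Since ||x|| <= R, proj = x (no scaling needed).
proj(x) = [-3.3439, -0.3536]
Step 3: Dot product.
a^T * proj(x) = 2*(-3.3439) - 1*(-0.3536) = -6.3342


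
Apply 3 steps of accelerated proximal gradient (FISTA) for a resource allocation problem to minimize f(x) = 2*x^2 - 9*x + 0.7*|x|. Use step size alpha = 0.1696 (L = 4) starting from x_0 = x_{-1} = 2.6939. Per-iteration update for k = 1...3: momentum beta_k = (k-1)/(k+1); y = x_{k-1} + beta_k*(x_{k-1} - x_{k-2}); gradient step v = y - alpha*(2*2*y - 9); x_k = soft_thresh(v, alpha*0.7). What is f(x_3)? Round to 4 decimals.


FISTA on f(x) = 2*x^2 - 9*x + 0.7*|x|
L = 4, alpha = 0.1696
Iteration 1: beta = 0.0, y = 2.6939 + 0.0*(2.6939 - 2.6939) = 2.6939
  grad(y) = 1.7756, v = y - alpha*grad = 2.3928
  prox(v) = soft_thresh(2.3928, 0.1187) = 2.274
Iteration 2: beta = 0.3333, y = 2.274 + 0.3333*(2.274 - 2.6939) = 2.1341
  grad(y) = -0.4637, v = y - alpha*grad = 2.2127
  prox(v) = soft_thresh(2.2127, 0.1187) = 2.094
Iteration 3: beta = 0.5, y = 2.094 + 0.5*(2.094 - 2.274) = 2.004
  grad(y) = -0.9841, v = y - alpha*grad = 2.1709
  prox(v) = soft_thresh(2.1709, 0.1187) = 2.0522
f(x_3) = 2*2.0522^2 - 9*2.0522 + 0.7*|2.0522| = -8.6102


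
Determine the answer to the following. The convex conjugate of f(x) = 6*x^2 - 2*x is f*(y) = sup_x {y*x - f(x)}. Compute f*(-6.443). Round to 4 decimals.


f*(y) = sup_x {y*x - a*x^2 - b*x} = sup_x {(y-b)*x - a*x^2}
FOC: (y - b) - 2a*x = 0 => x* = (y - b)/(2a)
x* = (-6.443 + 2)/(2*6) = -0.3703
f*(-6.443) = (y-b)^2/(4a) = (-6.443 + 2)^2/(4*6)
= 19.7402/24 = 0.8225


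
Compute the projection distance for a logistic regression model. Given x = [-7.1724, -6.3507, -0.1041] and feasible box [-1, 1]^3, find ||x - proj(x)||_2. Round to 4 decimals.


Project each component onto [-1, 1].
clip(-7.1724) = -1.0, clip(-6.3507) = -1.0, clip(-0.1041) = -0.1041
Projection = [-1.0, -1.0, -0.1041]
Squared diffs: [38.0985, 28.63, 0.0]
Distance = sqrt(66.7285) = 8.1688


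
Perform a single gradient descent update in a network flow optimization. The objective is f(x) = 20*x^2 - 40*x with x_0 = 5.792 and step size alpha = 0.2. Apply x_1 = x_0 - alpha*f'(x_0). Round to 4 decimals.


We compute the gradient at x_0 and apply the update.
f'(x) = 40*x - 40
f'(5.792) = 40*5.792 - 40 = 191.68
x_1 = 5.792 - 0.2*191.68 = -32.544


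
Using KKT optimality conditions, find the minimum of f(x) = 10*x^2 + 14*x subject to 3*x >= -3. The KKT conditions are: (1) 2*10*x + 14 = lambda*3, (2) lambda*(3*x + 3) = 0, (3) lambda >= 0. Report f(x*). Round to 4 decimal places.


Step 1: Try lambda = 0 (constraint inactive).
Stationarity: 2*10*x + 14 = 0
x* = -14/(2*10) = -0.7
Check constraint: 3*-0.7 = -2.1 >= -3 -- satisfied.
Step 2: Compute optimal value.
f(x*) = 10*(-0.7)^2 + 14*(-0.7) = -4.9


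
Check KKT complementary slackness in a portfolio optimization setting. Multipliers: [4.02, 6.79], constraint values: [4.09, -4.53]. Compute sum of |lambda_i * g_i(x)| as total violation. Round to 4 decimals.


KKT complementary slackness check:
lambda_1 * g_1 = 4.02 * 4.09 = 16.4418
lambda_2 * g_2 = 6.79 * -4.53 = -30.7587
Total violation = 16.4418 + 30.7587 = 47.2005


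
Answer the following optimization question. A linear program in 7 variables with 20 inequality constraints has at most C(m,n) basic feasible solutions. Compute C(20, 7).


Each vertex corresponds to some choice of n active constraints out of m, so the number of vertices is at most C(m, n) = m! / (n!(m-n)!).
m = 20, n = 7
Numerator: 20 * 19 * 18 * 17 * 16 * 15 * 14
Denominator: 7! = 5040
C(20, 7) = 77520


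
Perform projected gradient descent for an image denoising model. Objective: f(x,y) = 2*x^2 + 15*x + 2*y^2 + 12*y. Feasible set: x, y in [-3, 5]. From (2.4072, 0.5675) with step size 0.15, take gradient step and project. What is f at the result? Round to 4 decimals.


Step 1: Compute gradient at (2.4072, 0.5675).
grad_x = 2*2*2.4072 + 15 = 24.6288
grad_y = 2*2*0.5675 + 12 = 14.27
Step 2: Gradient step.
x_raw = 2.4072 - 0.15*24.6288 = -1.2871
y_raw = 0.5675 - 0.15*14.27 = -1.573
Step 3: Project onto [-3, 5].
x_proj = clip(-1.2871) = -1.2871
y_proj = clip(-1.573) = -1.573
Step 4: Evaluate f.
f(-1.2871, -1.573) = -29.9208


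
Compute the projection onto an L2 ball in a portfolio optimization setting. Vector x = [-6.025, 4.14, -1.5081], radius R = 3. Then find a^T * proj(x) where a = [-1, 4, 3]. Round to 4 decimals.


Step 1: Compute ||x|| (intermediates to 6 decimals).
||x|| = sqrt((-6.025)^2 + 4.14^2 + (-1.5081)^2) = 7.464221
Step 2: Project.
Since ||x|| > R, scale = R/||x|| = 3/7.464221 = 0.401917, proj(x) = scale * x
proj(x) = [-2.42155, 1.663936, -0.606131]
Step 3: Dot product.
a^T * proj(x) = -1*(-2.42155) + 4*1.663936 + 3*(-0.606131) = 7.2589


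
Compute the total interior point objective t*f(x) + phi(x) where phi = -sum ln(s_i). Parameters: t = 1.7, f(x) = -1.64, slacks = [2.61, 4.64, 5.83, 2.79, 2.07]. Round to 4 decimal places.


Step 1: Compute log-barrier.
ln values: [0.9594, 1.5347, 1.763, 1.026, 0.7275]
phi = -(0.9594 + 1.5347 + 1.763 + 1.026 + 0.7275) = -6.0107
Step 2: Compute augmented objective.
t*f(x) = 1.7*-1.64 = -2.788
Total = -2.788 - 6.0107 = -8.7987


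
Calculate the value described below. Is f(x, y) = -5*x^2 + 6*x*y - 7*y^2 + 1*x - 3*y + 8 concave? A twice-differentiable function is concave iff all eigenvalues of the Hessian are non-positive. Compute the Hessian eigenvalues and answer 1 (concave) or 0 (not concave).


The Hessian of f(x,y) = -5*x^2 + 6*x*y - 7*y^2 + 1*x - 3*y + 8 is:
H = [[-10, 6], [6, -14]]
Trace = -10 - 14 = -24
Determinant = -10*-14 - (6)^2 = 104
Discriminant = (-24)^2 - 4*104 = 160.0
Eigenvalues: lambda_1 = -18.3246, lambda_2 = -5.6754
The function is concave.

1


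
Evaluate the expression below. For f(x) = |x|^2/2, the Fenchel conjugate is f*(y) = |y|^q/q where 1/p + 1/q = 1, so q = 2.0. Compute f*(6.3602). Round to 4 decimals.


The conjugate exponent q satisfies 1/p + 1/q = 1.
p = 2, so q = 2/(2 - 1) = 2.0
|y|^q = 6.3602^2.0 = 40.4521
f*(6.3602) = 40.4521 / 2.0 = 20.2261


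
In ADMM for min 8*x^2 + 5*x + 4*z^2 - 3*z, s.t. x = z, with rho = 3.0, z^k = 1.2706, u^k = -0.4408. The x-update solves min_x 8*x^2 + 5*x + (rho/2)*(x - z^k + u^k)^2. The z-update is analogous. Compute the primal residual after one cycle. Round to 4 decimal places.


ADMM iteration with rho = 3.0, z^k = 1.2706, u^k = -0.4408
Step 1: x-update.
Minimize 8*x^2 + 5*x + (3.0/2)*(x - 1.2706 - 0.4408)^2
FOC: (2*8 + 3.0)*x = -5 + 3.0*(1.2706 + 0.4408)
x^{k+1} = 0.0071
Step 2: z-update.
Minimize 4*z^2 - 3*z + (3.0/2)*(0.0071 - z - 0.4408)^2
FOC: (2*4 + 3.0)*z = 3 + 3.0*(0.0071 - 0.4408)
z^{k+1} = 0.1544
Step 3: u-update.
u^{k+1} = -0.4408 + 0.0071 - 0.1544 = -0.5882
Step 4: Primal residual = |0.0071 - 0.1544| = 0.1474


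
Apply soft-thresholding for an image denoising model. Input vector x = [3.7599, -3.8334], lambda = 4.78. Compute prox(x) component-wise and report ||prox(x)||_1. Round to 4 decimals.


Soft-thresholding with lambda = 4.78:
prox(3.7599) = sign(3.7599)*max(|3.7599| - 4.78, 0) = 0.0
prox(-3.8334) = sign(-3.8334)*max(|-3.8334| - 4.78, 0) = 0.0
prox(x) = [0.0, 0.0]
||prox(x)||_1 = 0.0 + 0.0 = 0.0


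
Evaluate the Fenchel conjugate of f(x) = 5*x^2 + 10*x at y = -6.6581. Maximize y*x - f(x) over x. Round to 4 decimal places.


f*(y) = sup_x {y*x - a*x^2 - b*x} = sup_x {(y-b)*x - a*x^2}
FOC: (y - b) - 2a*x = 0 => x* = (y - b)/(2a)
x* = (-6.6581 - 10)/(2*5) = -1.6658
f*(-6.6581) = (y-b)^2/(4a) = (-6.6581 - 10)^2/(4*5)
= 277.4923/20 = 13.8746


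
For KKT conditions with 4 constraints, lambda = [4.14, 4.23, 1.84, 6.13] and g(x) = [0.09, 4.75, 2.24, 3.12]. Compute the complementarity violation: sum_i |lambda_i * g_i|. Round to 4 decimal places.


KKT complementary slackness check:
lambda_1 * g_1 = 4.14 * 0.09 = 0.3726
lambda_2 * g_2 = 4.23 * 4.75 = 20.0925
lambda_3 * g_3 = 1.84 * 2.24 = 4.1216
lambda_4 * g_4 = 6.13 * 3.12 = 19.1256
Total violation = 0.3726 + 20.0925 + 4.1216 + 19.1256 = 43.7123


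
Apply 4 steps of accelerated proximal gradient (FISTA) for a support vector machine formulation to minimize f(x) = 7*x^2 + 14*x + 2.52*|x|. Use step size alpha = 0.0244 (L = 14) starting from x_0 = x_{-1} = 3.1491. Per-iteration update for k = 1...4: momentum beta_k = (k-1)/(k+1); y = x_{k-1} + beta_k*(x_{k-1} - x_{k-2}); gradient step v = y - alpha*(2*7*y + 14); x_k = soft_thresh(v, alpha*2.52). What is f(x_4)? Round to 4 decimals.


FISTA on f(x) = 7*x^2 + 14*x + 2.52*|x|
L = 14, alpha = 0.0244
Iteration 1: beta = 0.0, y = 3.1491 + 0.0*(3.1491 - 3.1491) = 3.1491
  grad(y) = 58.0874, v = y - alpha*grad = 1.7318
  prox(v) = soft_thresh(1.7318, 0.0615) = 1.6703
Iteration 2: beta = 0.3333, y = 1.6703 + 0.3333*(1.6703 - 3.1491) = 1.1773
  grad(y) = 30.4827, v = y - alpha*grad = 0.4336
  prox(v) = soft_thresh(0.4336, 0.0615) = 0.3721
Iteration 3: beta = 0.5, y = 0.3721 + 0.5*(0.3721 - 1.6703) = -0.277
  grad(y) = 10.1216, v = y - alpha*grad = -0.524
  prox(v) = soft_thresh(-0.524, 0.0615) = -0.4625
Iteration 4: beta = 0.6, y = -0.4625 + 0.6*(-0.4625 - 0.3721) = -0.9633
  grad(y) = 0.5144, v = y - alpha*grad = -0.9758
  prox(v) = soft_thresh(-0.9758, 0.0615) = -0.9143
f(x_4) = 7*(-0.9143)^2 + 14*(-0.9143) + 2.52*|-0.9143| = -4.6445


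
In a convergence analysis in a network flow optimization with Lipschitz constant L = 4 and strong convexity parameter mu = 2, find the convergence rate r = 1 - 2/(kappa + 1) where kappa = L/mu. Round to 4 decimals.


Step 1: Compute the condition number.
kappa = L/mu = 4/2 = 2.0
Step 2: Compute the convergence rate.
r = 1 - 2/(kappa + 1) = 1 - 2*mu/(L + mu) = (L - mu)/(L + mu) = 2/6 = 0.3333


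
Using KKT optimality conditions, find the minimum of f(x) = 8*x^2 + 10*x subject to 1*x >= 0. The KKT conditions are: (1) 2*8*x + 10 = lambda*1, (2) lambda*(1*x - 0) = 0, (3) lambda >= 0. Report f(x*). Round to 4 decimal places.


Step 1: Try lambda = 0 (constraint inactive).
x_unc = -10/(2*8) = -0.625
Check: 1*-0.625 = -0.625 < 0 -- violated!
Step 2: Constraint must be active: 1*x = 0
x* = 0/1 = 0.0
lambda = (2*8*0.0 + 10)/1 = 10.0
Step 3: Compute optimal value.
f(x*) = 8*0.0^2 + 10*0.0 = 0.0


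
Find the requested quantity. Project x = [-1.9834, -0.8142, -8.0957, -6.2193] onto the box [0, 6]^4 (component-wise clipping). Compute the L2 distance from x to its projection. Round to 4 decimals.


Project each component onto [0, 6].
clip(-1.9834) = 0.0, clip(-0.8142) = 0.0, clip(-8.0957) = 0.0, clip(-6.2193) = 0.0
Projection = [0.0, 0.0, 0.0, 0.0]
Squared diffs: [3.9339, 0.6629, 65.5404, 38.6797]
Distance = sqrt(108.8169) = 10.4315


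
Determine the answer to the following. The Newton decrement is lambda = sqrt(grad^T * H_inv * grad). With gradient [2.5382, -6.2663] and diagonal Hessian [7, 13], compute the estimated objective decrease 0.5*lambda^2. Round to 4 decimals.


Step 1: H is diagonal, so H^(-1) * g = [0.3626, -0.482].
Step 2: g^T H^(-1) g = sum_i g_i^2 / H_ii
  = (2.5382)^2/7 + (-6.2663)^2/13
  = 0.9204 + 3.0205 = 3.9409
Step 3: Objective decrease = 0.5 * g^T H^(-1) g = 1.9704


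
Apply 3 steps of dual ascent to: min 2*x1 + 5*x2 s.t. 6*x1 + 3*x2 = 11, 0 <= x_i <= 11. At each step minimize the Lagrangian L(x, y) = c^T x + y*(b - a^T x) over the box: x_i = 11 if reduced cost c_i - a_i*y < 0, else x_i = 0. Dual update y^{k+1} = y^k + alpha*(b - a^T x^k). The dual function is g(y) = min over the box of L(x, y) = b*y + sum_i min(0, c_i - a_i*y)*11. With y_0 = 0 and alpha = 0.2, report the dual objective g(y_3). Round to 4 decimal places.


Dual ascent for LP: min 2*x1 + 5*x2, 6*x1 + 3*x2 = 11, 0 <= x_i <= 11
Step 1: y^k = 0.0, reduced costs: (2.0, 5.0)
  x^k = (0.0, 0.0), subgradient = b - a^T x = 11.0
  y^{k+1} = 0.0 + 0.2*11.0 = 2.2
Step 2: y^k = 2.2, reduced costs: (-11.2, -1.6)
  x^k = (11.0, 11.0), subgradient = b - a^T x = -88.0
  y^{k+1} = 2.2 + 0.2*-88.0 = -15.4
Step 3: y^k = -15.4, reduced costs: (94.4, 51.2)
  x^k = (0.0, 0.0), subgradient = b - a^T x = 11.0
  y^{k+1} = -15.4 + 0.2*11.0 = -13.2
Dual objective at y_3 = -13.2: reduced costs (81.2, 44.6), box minimizer x = (0.0, 0.0)
g(y_3) = b*y + (c1 - a1*y)*x1 + (c2 - a2*y)*x2 = 11*(-13.2) + 81.2*0.0 + 44.6*0.0 = -145.2 + 0.0 + 0.0 = -145.2


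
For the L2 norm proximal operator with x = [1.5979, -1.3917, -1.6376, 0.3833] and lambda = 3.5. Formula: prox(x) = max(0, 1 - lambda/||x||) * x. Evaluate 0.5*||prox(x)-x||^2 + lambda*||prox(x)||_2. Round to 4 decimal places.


Step 1: Compute ||x||.
||x|| = 2.7053
Step 2: Compute scaling factor.
scale = max(0, 1 - 3.5/2.7053) = 0.0
Step 3: prox(x) = [0.0, -0.0, -0.0, 0.0]
||prox(x)|| = 0.0
Step 4: Proximal objective.
0.5*||prox-x||^2 = 3.6594
lambda*||prox|| = 0.0
Total = 3.6594


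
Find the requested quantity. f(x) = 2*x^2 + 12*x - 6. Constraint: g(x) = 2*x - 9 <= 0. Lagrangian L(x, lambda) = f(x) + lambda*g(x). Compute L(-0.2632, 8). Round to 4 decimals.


Step 1: Evaluate f(x).
f(-0.2632) = 2*(-0.2632)^2 + 12*(-0.2632) - 6 = -9.0199
Step 2: Evaluate g(x).
g(-0.2632) = 2*-0.2632 - 9 = -9.5264
Step 3: Compute Lagrangian.
L = -9.0199 + 8*-9.5264 = -85.2311


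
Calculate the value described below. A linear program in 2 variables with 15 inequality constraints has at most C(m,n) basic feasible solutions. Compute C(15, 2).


Each vertex corresponds to some choice of n active constraints out of m, so the number of vertices is at most C(m, n) = m! / (n!(m-n)!).
m = 15, n = 2
Numerator: 15 * 14
Denominator: 2! = 2
C(15, 2) = 105


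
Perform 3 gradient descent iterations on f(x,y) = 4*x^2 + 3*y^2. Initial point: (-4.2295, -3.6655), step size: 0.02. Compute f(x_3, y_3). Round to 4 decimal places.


Gradient descent on f(x,y) = 4*x^2 + 3*y^2.
Starting point: (-4.2295, -3.6655), alpha = 0.02
Step 1: grad_x = 2*4*-4.2295 = -33.836, grad_y = 2*3*-3.6655 = -21.993
  x_1 = -4.2295 - 0.02*-33.836 = -3.5528
  y_1 = -3.6655 - 0.02*-21.993 = -3.2256
Step 2: grad_x = 2*4*-3.5528 = -28.4222, grad_y = 2*3*-3.2256 = -19.3538
  x_2 = -3.5528 - 0.02*-28.4222 = -2.9843
  y_2 = -3.2256 - 0.02*-19.3538 = -2.8386
Step 3: grad_x = 2*4*-2.9843 = -23.8747, grad_y = 2*3*-2.8386 = -17.0314
  x_3 = -2.9843 - 0.02*-23.8747 = -2.5068
  y_3 = -2.8386 - 0.02*-17.0314 = -2.4979
f(-2.5068, -2.4979) = 4*(-2.5068)^2 + 3*(-2.4979)^2 = 43.8561


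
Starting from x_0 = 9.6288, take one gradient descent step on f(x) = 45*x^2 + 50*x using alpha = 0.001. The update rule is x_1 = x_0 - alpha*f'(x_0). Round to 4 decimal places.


We compute the gradient at x_0 and apply the update.
f'(x) = 90*x + 50
f'(9.6288) = 90*9.6288 + 50 = 916.592
x_1 = 9.6288 - 0.001*916.592 = 8.7122


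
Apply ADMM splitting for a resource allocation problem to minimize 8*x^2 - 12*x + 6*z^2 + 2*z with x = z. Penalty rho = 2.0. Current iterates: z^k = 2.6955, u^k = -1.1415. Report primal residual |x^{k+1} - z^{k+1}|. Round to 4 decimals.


ADMM iteration with rho = 2.0, z^k = 2.6955, u^k = -1.1415
Step 1: x-update.
Minimize 8*x^2 - 12*x + (2.0/2)*(x - 2.6955 - 1.1415)^2
FOC: (2*8 + 2.0)*x = 12 + 2.0*(2.6955 + 1.1415)
x^{k+1} = 1.093
Step 2: z-update.
Minimize 6*z^2 + 2*z + (2.0/2)*(1.093 - z - 1.1415)^2
FOC: (2*6 + 2.0)*z = -2 + 2.0*(1.093 - 1.1415)
z^{k+1} = -0.1498
Step 3: u-update.
u^{k+1} = -1.1415 + 1.093 + 0.1498 = 0.1013
Step 4: Primal residual = |1.093 + 0.1498| = 1.2428


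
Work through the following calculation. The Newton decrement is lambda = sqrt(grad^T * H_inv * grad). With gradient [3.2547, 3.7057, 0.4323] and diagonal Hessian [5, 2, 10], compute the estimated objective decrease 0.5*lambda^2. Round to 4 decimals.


Step 1: H is diagonal, so H^(-1) * g = [0.6509, 1.8529, 0.0432].
Step 2: g^T H^(-1) g = sum_i g_i^2 / H_ii
  = (3.2547)^2/5 + (3.7057)^2/2 + (0.4323)^2/10
  = 2.1186 + 6.8661 + 0.0187 = 9.0034
Step 3: Objective decrease = 0.5 * g^T H^(-1) g = 4.5017


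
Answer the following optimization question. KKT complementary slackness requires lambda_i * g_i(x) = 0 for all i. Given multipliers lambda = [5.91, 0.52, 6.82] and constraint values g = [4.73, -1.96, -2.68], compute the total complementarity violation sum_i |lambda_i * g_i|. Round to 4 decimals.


KKT complementary slackness check:
lambda_1 * g_1 = 5.91 * 4.73 = 27.9543
lambda_2 * g_2 = 0.52 * -1.96 = -1.0192
lambda_3 * g_3 = 6.82 * -2.68 = -18.2776
Total violation = 27.9543 + 1.0192 + 18.2776 = 47.2511


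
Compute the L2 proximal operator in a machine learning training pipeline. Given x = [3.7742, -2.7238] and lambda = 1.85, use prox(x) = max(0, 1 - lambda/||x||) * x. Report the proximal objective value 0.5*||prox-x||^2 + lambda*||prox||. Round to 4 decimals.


Step 1: Compute ||x||.
||x|| = 4.6544
Step 2: Compute scaling factor.
scale = max(0, 1 - 1.85/4.6544) = 0.6025
Step 3: prox(x) = [2.2741, -1.6412]
||prox(x)|| = 2.8044
Step 4: Proximal objective.
0.5*||prox-x||^2 = 1.7113
lambda*||prox|| = 5.1881
Total = 6.8994


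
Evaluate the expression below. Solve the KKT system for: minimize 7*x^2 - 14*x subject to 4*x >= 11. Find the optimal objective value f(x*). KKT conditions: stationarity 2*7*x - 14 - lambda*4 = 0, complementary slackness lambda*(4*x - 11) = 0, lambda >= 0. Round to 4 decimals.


Step 1: Try lambda = 0 (constraint inactive).
x_unc = 14/(2*7) = 1.0
Check: 4*1.0 = 4.0 < 11 -- violated!
Step 2: Constraint must be active: 4*x = 11
x* = 11/4 = 2.75
lambda = (2*7*2.75 - 14)/4 = 6.125
Step 3: Compute optimal value.
f(x*) = 7*2.75^2 - 14*2.75 = 14.4375


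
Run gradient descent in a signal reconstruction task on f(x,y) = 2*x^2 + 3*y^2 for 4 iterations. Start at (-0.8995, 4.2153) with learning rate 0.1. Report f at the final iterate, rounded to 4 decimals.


Gradient descent on f(x,y) = 2*x^2 + 3*y^2.
Starting point: (-0.8995, 4.2153), alpha = 0.1
Step 1: grad_x = 2*2*-0.8995 = -3.598, grad_y = 2*3*4.2153 = 25.2918
  x_1 = -0.8995 - 0.1*-3.598 = -0.5397
  y_1 = 4.2153 - 0.1*25.2918 = 1.6861
Step 2: grad_x = 2*2*-0.5397 = -2.1588, grad_y = 2*3*1.6861 = 10.1167
  x_2 = -0.5397 - 0.1*-2.1588 = -0.3238
  y_2 = 1.6861 - 0.1*10.1167 = 0.6744
Step 3: grad_x = 2*2*-0.3238 = -1.2953, grad_y = 2*3*0.6744 = 4.0467
  x_3 = -0.3238 - 0.1*-1.2953 = -0.1943
  y_3 = 0.6744 - 0.1*4.0467 = 0.2698
Step 4: grad_x = 2*2*-0.1943 = -0.7772, grad_y = 2*3*0.2698 = 1.6187
  x_4 = -0.1943 - 0.1*-0.7772 = -0.1166
  y_4 = 0.2698 - 0.1*1.6187 = 0.1079
f(-0.1166, 0.1079) = 2*(-0.1166)^2 + 3*0.1079^2 = 0.0621


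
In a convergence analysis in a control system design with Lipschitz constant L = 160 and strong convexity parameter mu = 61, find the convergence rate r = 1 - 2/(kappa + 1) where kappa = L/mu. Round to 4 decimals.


Step 1: Compute the condition number.
kappa = L/mu = 160/61 = 2.623
Step 2: Compute the convergence rate.
r = 1 - 2/(kappa + 1) = 1 - 2*mu/(L + mu) = (L - mu)/(L + mu) = 99/221 = 0.448


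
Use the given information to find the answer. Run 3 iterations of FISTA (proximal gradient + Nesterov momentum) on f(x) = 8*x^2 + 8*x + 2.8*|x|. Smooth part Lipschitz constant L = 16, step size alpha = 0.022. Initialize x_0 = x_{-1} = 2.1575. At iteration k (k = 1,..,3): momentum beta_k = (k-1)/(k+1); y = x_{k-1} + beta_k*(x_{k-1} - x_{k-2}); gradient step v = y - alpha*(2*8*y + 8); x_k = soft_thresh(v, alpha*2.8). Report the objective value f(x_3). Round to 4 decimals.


FISTA on f(x) = 8*x^2 + 8*x + 2.8*|x|
L = 16, alpha = 0.022
Iteration 1: beta = 0.0, y = 2.1575 + 0.0*(2.1575 - 2.1575) = 2.1575
  grad(y) = 42.52, v = y - alpha*grad = 1.2221
  prox(v) = soft_thresh(1.2221, 0.0616) = 1.1605
Iteration 2: beta = 0.3333, y = 1.1605 + 0.3333*(1.1605 - 2.1575) = 0.8281
  grad(y) = 21.2498, v = y - alpha*grad = 0.3606
  prox(v) = soft_thresh(0.3606, 0.0616) = 0.299
Iteration 3: beta = 0.5, y = 0.299 + 0.5*(0.299 - 1.1605) = -0.1317
  grad(y) = 5.8927, v = y - alpha*grad = -0.2613
  prox(v) = soft_thresh(-0.2613, 0.0616) = -0.1997
f(x_3) = 8*(-0.1997)^2 + 8*(-0.1997) + 2.8*|-0.1997| = -0.7195


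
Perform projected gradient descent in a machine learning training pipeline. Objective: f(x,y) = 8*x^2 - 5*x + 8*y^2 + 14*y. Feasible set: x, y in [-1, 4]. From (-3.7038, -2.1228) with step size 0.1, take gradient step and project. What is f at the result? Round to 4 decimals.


Step 1: Compute gradient at (-3.7038, -2.1228).
grad_x = 2*8*-3.7038 - 5 = -64.2608
grad_y = 2*8*-2.1228 + 14 = -19.9648
Step 2: Gradient step.
x_raw = -3.7038 - 0.1*-64.2608 = 2.7223
y_raw = -2.1228 - 0.1*-19.9648 = -0.1263
Step 3: Project onto [-1, 4].
x_proj = clip(2.7223) = 2.7223
y_proj = clip(-0.1263) = -0.1263
Step 4: Evaluate f.
f(2.7223, -0.1263) = 44.0342


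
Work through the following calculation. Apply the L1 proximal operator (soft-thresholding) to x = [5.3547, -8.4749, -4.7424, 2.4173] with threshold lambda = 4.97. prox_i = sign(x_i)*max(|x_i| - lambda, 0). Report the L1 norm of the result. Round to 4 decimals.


Soft-thresholding with lambda = 4.97:
prox(5.3547) = sign(5.3547)*max(|5.3547| - 4.97, 0) = 0.3847
prox(-8.4749) = sign(-8.4749)*max(|-8.4749| - 4.97, 0) = -3.5049
prox(-4.7424) = sign(-4.7424)*max(|-4.7424| - 4.97, 0) = 0.0
prox(2.4173) = sign(2.4173)*max(|2.4173| - 4.97, 0) = 0.0
prox(x) = [0.3847, -3.5049, 0.0, 0.0]
||prox(x)||_1 = 0.3847 + 3.5049 + 0.0 + 0.0 = 3.8896


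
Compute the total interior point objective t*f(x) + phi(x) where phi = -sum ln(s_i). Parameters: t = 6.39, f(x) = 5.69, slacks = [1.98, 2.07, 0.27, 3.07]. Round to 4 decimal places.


Step 1: Compute log-barrier.
ln values: [0.6831, 0.7275, -1.3093, 1.1217]
phi = -(0.6831 + 0.7275 - 1.3093 + 1.1217) = -1.223
Step 2: Compute augmented objective.
t*f(x) = 6.39*5.69 = 36.3591
Total = 36.3591 - 1.223 = 35.1361


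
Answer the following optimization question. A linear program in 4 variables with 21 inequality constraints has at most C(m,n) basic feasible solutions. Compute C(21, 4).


Each vertex corresponds to some choice of n active constraints out of m, so the number of vertices is at most C(m, n) = m! / (n!(m-n)!).
m = 21, n = 4
Numerator: 21 * 20 * 19 * 18
Denominator: 4! = 24
C(21, 4) = 5985


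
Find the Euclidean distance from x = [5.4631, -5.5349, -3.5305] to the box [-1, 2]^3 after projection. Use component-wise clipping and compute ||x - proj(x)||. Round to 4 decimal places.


Project each component onto [-1, 2].
clip(5.4631) = 2.0, clip(-5.5349) = -1.0, clip(-3.5305) = -1.0
Projection = [2.0, -1.0, -1.0]
Squared diffs: [11.9931, 20.5653, 6.4034]
Distance = sqrt(38.9618) = 6.2419


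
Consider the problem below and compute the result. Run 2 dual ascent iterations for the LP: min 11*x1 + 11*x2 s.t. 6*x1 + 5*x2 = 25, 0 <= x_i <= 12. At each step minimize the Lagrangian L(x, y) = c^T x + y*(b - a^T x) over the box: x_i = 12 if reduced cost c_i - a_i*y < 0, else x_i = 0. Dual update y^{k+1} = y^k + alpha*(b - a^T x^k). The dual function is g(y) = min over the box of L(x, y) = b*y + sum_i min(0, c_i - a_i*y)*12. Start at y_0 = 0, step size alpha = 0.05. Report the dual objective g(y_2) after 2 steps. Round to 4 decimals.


Dual ascent for LP: min 11*x1 + 11*x2, 6*x1 + 5*x2 = 25, 0 <= x_i <= 12
Step 1: y^k = 0.0, reduced costs: (11.0, 11.0)
  x^k = (0.0, 0.0), subgradient = b - a^T x = 25.0
  y^{k+1} = 0.0 + 0.05*25.0 = 1.25
Step 2: y^k = 1.25, reduced costs: (3.5, 4.75)
  x^k = (0.0, 0.0), subgradient = b - a^T x = 25.0
  y^{k+1} = 1.25 + 0.05*25.0 = 2.5
Dual objective at y_2 = 2.5: reduced costs (-4.0, -1.5), box minimizer x = (12.0, 12.0)
g(y_2) = b*y + (c1 - a1*y)*x1 + (c2 - a2*y)*x2 = 25*2.5 + (-4.0)*12.0 + (-1.5)*12.0 = 62.5 - 48.0 - 18.0 = -3.5


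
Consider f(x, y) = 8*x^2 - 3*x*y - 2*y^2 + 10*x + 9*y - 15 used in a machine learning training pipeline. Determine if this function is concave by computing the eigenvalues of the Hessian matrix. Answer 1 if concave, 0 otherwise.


The Hessian of f(x,y) = 8*x^2 - 3*x*y - 2*y^2 + 10*x + 9*y - 15 is:
H = [[16, -3], [-3, -4]]
Trace = 16 - 4 = 12
Determinant = 16*-4 - (-3)^2 = -73
Discriminant = (12)^2 - 4*-73 = 436.0
Eigenvalues: lambda_1 = -4.4403, lambda_2 = 16.4403
The function is not concave.

0


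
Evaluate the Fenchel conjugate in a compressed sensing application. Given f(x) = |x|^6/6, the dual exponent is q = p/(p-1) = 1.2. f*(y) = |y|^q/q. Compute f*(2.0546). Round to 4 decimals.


The conjugate exponent q satisfies 1/p + 1/q = 1.
p = 6, so q = 6/(6 - 1) = 1.2
|y|^q = 2.0546^1.2 = 2.3729
f*(2.0546) = 2.3729 / 1.2 = 1.9774


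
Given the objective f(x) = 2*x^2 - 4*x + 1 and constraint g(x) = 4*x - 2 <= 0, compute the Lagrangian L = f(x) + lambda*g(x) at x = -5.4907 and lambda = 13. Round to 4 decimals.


Step 1: Evaluate f(x).
f(-5.4907) = 2*(-5.4907)^2 - 4*(-5.4907) + 1 = 83.2584
Step 2: Evaluate g(x).
g(-5.4907) = 4*-5.4907 - 2 = -23.9628
Step 3: Compute Lagrangian.
L = 83.2584 + 13*-23.9628 = -228.258


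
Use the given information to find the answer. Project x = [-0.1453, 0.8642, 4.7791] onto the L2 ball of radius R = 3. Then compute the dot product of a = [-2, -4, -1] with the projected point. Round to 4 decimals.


Step 1: Compute ||x|| (intermediates to 6 decimals).
||x|| = sqrt((-0.1453)^2 + 0.8642^2 + 4.7791^2) = 4.858781
Step 2: Project.
Since ||x|| > R, scale = R/||x|| = 3/4.858781 = 0.617439, proj(x) = scale * x
proj(x) = [-0.089714, 0.533591, 2.950803]
Step 3: Dot product.
a^T * proj(x) = -2*(-0.089714) - 4*0.533591 - 1*2.950803 = -4.9057


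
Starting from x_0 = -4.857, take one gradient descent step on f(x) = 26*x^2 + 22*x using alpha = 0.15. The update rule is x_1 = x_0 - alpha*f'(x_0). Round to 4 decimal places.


We compute the gradient at x_0 and apply the update.
f'(x) = 52*x + 22
f'(-4.857) = 52*-4.857 + 22 = -230.564
x_1 = -4.857 - 0.15*-230.564 = 29.7276


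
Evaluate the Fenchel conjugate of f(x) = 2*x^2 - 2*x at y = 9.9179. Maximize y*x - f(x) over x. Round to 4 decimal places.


f*(y) = sup_x {y*x - a*x^2 - b*x} = sup_x {(y-b)*x - a*x^2}
FOC: (y - b) - 2a*x = 0 => x* = (y - b)/(2a)
x* = (9.9179 + 2)/(2*2) = 2.9795
f*(9.9179) = (y-b)^2/(4a) = (9.9179 + 2)^2/(4*2)
= 142.0363/8 = 17.7545


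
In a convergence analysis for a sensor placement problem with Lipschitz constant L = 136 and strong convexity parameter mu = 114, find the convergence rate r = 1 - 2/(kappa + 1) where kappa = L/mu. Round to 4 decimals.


Step 1: Compute the condition number.
kappa = L/mu = 136/114 = 1.193
Step 2: Compute the convergence rate.
r = 1 - 2/(kappa + 1) = 1 - 2*mu/(L + mu) = (L - mu)/(L + mu) = 22/250 = 0.088


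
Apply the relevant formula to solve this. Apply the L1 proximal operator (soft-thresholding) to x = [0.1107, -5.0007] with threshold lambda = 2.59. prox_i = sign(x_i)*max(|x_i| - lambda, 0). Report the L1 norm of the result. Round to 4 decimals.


Soft-thresholding with lambda = 2.59:
prox(0.1107) = sign(0.1107)*max(|0.1107| - 2.59, 0) = 0.0
prox(-5.0007) = sign(-5.0007)*max(|-5.0007| - 2.59, 0) = -2.4107
prox(x) = [0.0, -2.4107]
||prox(x)||_1 = 0.0 + 2.4107 = 2.4107


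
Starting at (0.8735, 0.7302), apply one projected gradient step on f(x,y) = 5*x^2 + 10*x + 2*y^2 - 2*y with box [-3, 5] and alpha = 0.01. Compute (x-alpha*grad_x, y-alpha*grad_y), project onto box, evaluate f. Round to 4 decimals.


Step 1: Compute gradient at (0.8735, 0.7302).
grad_x = 2*5*0.8735 + 10 = 18.735
grad_y = 2*2*0.7302 - 2 = 0.9208
Step 2: Gradient step.
x_raw = 0.8735 - 0.01*18.735 = 0.6862
y_raw = 0.7302 - 0.01*0.9208 = 0.721
Step 3: Project onto [-3, 5].
x_proj = clip(0.6862) = 0.6862
y_proj = clip(0.721) = 0.721
Step 4: Evaluate f.
f(0.6862, 0.721) = 8.8132


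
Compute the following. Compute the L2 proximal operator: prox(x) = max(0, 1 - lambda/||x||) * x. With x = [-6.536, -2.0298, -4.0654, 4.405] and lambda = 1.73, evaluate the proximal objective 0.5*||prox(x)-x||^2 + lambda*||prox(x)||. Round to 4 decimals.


Step 1: Compute ||x||.
||x|| = 9.0979
Step 2: Compute scaling factor.
scale = max(0, 1 - 1.73/9.0979) = 0.8098
Step 3: prox(x) = [-5.2931, -1.6438, -3.2923, 3.5674]
||prox(x)|| = 7.3679
Step 4: Proximal objective.
0.5*||prox-x||^2 = 1.4965
lambda*||prox|| = 12.7465
Total = 14.2428


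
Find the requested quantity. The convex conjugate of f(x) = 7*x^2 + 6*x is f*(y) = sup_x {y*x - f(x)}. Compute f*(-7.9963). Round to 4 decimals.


f*(y) = sup_x {y*x - a*x^2 - b*x} = sup_x {(y-b)*x - a*x^2}
FOC: (y - b) - 2a*x = 0 => x* = (y - b)/(2a)
x* = (-7.9963 - 6)/(2*7) = -0.9997
f*(-7.9963) = (y-b)^2/(4a) = (-7.9963 - 6)^2/(4*7)
= 195.8964/28 = 6.9963


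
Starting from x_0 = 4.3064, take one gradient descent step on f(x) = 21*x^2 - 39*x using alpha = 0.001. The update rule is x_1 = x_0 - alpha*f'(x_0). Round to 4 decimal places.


We compute the gradient at x_0 and apply the update.
f'(x) = 42*x - 39
f'(4.3064) = 42*4.3064 - 39 = 141.8688
x_1 = 4.3064 - 0.001*141.8688 = 4.1645
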